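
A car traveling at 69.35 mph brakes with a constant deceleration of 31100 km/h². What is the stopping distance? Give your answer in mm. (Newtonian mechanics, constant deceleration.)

v₀ = 69.35 mph × 0.44704 = 31.0022 m/s
a = 31100 km/h² × 7.716049382716049e-05 = 2.39969 m/s²
d = v₀² / (2a) = 31.0022² / (2 × 2.39969) = 961.136 / 4.79938 = 200.263 m
d = 200.263 m / 0.001 = 200300 mm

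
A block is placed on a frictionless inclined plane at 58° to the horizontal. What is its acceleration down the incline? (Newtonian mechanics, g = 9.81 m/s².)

a = g sin(θ) = 9.81 × sin(58°) = 9.81 × 0.848 = 8.32 m/s²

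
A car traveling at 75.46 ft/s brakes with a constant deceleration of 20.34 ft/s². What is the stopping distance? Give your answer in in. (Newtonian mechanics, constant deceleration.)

v₀ = 75.46 ft/s × 0.3048 = 23.0002 m/s
a = 20.34 ft/s² × 0.3048 = 6.19963 m/s²
d = v₀² / (2a) = 23.0002² / (2 × 6.19963) = 529.009 / 12.3993 = 42.6644 m
d = 42.6644 m / 0.0254 = 1680 in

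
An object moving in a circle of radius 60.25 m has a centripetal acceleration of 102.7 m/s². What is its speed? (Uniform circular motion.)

v = √(a_c × r) = √(102.7 × 60.25) = 78.66 m/s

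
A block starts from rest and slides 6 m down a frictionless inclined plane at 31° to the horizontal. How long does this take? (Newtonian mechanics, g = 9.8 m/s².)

a = g sin(θ) = 9.8 × sin(31°) = 5.0474 m/s²
t = √(2d/a) = √(2 × 6 / 5.0474) = 1.54 s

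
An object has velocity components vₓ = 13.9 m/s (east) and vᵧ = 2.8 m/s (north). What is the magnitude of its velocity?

|v| = √(vₓ² + vᵧ²) = √(13.9² + 2.8²) = √(201.05) = 14.18 m/s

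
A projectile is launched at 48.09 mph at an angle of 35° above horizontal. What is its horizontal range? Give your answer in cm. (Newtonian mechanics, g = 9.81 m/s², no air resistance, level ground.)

v₀ = 48.09 mph × 0.44704 = 21.4982 m/s
R = v₀² × sin(2θ) / g = 21.4982² × sin(2 × 35°) / 9.81 = 462.173 × 0.939693 / 9.81 = 44.2712 m
R = 44.2712 m / 0.01 = 4427 cm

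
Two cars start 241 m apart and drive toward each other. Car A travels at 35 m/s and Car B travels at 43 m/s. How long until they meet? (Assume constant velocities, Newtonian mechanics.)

Combined speed: v_combined = 35 + 43 = 78 m/s
Time to meet: t = d/v_combined = 241/78 = 3.09 s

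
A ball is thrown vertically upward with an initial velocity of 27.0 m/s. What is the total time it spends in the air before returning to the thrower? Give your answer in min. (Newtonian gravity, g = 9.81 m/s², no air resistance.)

t_total = 2 × v₀ / g = 2 × 27.0 / 9.81 = 5.50459 s
t_total = 5.50459 s / 60.0 = 0.09174 min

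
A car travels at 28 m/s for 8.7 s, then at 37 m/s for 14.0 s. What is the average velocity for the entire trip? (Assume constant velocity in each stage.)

d₁ = v₁t₁ = 28 × 8.7 = 243.6 m
d₂ = v₂t₂ = 37 × 14.0 = 518.0 m
d_total = 761.6 m, t_total = 22.7 s
v_avg = d_total/t_total = 761.6/22.7 = 33.55 m/s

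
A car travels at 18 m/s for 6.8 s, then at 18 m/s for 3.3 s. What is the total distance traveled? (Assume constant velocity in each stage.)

d₁ = v₁t₁ = 18 × 6.8 = 122.4 m
d₂ = v₂t₂ = 18 × 3.3 = 59.4 m
d_total = 122.4 + 59.4 = 181.8 m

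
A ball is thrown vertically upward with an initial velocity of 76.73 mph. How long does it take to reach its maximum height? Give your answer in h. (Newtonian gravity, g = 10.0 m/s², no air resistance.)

v₀ = 76.73 mph × 0.44704 = 34.3014 m/s
t_up = v₀ / g = 34.3014 / 10.0 = 3.43014 s
t_up = 3.43014 s / 3600.0 = 0.0009528 h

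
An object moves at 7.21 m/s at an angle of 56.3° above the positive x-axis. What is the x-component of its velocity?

vₓ = v cos(θ) = 7.21 × cos(56.3°) = 4.0 m/s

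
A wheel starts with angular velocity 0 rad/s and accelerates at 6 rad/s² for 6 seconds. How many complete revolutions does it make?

θ = ω₀t + ½αt² = 0×6 + ½×6×6² = 108.0 rad
Total revolutions = θ/(2π) = 108.0/(2π) = 17.19
Complete revolutions = ⌊17.19⌋ = 17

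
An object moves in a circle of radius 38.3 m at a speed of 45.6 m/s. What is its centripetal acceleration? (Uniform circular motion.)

a_c = v²/r = 45.6²/38.3 = 2079.36/38.3 = 54.29 m/s²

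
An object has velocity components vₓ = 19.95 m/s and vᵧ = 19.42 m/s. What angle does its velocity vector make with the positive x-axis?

θ = arctan(vᵧ/vₓ) = arctan(19.42/19.95) = 44.23°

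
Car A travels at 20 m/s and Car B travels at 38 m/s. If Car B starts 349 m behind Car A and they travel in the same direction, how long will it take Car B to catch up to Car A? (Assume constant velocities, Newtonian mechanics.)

Relative speed: v_rel = 38 - 20 = 18 m/s
Time to catch: t = d₀/v_rel = 349/18 = 19.39 s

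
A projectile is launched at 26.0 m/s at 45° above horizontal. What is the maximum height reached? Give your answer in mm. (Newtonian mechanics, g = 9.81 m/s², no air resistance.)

H = v₀² × sin²(θ) / (2g) = 26.0² × sin(45°)² / (2 × 9.81) = 676.0 × 0.5 / 19.62 = 17.2273 m
H = 17.2273 m / 0.001 = 17230 mm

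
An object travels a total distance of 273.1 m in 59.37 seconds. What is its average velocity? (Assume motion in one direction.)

v_avg = Δd / Δt = 273.1 / 59.37 = 4.6 m/s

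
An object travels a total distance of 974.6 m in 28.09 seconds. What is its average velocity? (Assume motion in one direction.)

v_avg = Δd / Δt = 974.6 / 28.09 = 34.7 m/s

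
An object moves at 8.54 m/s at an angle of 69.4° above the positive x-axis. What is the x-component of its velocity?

vₓ = v cos(θ) = 8.54 × cos(69.4°) = 3.0 m/s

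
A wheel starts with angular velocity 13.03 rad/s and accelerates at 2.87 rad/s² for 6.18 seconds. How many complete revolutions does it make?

θ = ω₀t + ½αt² = 13.03×6.18 + ½×2.87×6.18² = 135.331494 rad
Total revolutions = θ/(2π) = 135.331494/(2π) = 21.54
Complete revolutions = ⌊21.54⌋ = 21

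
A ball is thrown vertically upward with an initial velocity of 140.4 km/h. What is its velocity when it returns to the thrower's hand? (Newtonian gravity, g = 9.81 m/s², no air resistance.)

By conservation of energy (no air resistance), the ball returns to the throw height with the same speed as launch, but directed downward.
|v_ground| = v₀ = 140.4 km/h
v_ground = 140.4 km/h (downward)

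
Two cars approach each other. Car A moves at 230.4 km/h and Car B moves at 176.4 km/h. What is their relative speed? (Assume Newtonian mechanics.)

v_rel = v_A + v_B = 230.4 + 176.4 = 406.8 km/h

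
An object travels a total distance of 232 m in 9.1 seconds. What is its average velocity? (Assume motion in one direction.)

v_avg = Δd / Δt = 232 / 9.1 = 25.49 m/s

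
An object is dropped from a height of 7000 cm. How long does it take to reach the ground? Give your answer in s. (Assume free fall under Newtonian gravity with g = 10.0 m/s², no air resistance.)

h = 7000 cm × 0.01 = 70.0 m
t = √(2h/g) = √(2 × 70.0 / 10.0) = 3.742 s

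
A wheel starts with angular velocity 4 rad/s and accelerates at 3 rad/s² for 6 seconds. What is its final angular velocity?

ω = ω₀ + αt = 4 + 3 × 6 = 22 rad/s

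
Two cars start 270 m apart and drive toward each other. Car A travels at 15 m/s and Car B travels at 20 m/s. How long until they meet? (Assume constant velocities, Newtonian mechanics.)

Combined speed: v_combined = 15 + 20 = 35 m/s
Time to meet: t = d/v_combined = 270/35 = 7.71 s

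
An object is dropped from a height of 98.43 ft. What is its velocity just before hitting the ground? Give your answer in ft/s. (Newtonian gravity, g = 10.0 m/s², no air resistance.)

h = 98.43 ft × 0.3048 = 30.0015 m
v = √(2gh) = √(2 × 10.0 × 30.0015) = 24.4955 m/s
v = 24.4955 m/s / 0.3048 = 80.37 ft/s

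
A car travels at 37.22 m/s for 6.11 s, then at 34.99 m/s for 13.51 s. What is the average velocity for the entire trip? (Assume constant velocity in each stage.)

d₁ = v₁t₁ = 37.22 × 6.11 = 227.4142 m
d₂ = v₂t₂ = 34.99 × 13.51 = 472.7149 m
d_total = 700.1291 m, t_total = 19.62 s
v_avg = d_total/t_total = 700.1291/19.62 = 35.68 m/s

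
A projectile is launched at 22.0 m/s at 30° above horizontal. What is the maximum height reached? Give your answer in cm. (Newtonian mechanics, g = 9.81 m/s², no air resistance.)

H = v₀² × sin²(θ) / (2g) = 22.0² × sin(30°)² / (2 × 9.81) = 484.0 × 0.25 / 19.62 = 6.16718 m
H = 6.16718 m / 0.01 = 616.7 cm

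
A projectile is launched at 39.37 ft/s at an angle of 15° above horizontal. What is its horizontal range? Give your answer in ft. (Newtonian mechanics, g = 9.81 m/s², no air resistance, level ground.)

v₀ = 39.37 ft/s × 0.3048 = 12.0 m/s
R = v₀² × sin(2θ) / g = 12.0² × sin(2 × 15°) / 9.81 = 144.0 × 0.5 / 9.81 = 7.33945 m
R = 7.33945 m / 0.3048 = 24.08 ft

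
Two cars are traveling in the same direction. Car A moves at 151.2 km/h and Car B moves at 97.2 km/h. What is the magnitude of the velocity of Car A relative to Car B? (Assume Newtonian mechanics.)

v_rel = |v_A - v_B| = |151.2 - 97.2| = 54.0 km/h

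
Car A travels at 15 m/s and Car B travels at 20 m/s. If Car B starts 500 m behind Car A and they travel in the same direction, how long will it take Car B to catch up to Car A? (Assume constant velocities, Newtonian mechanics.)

Relative speed: v_rel = 20 - 15 = 5 m/s
Time to catch: t = d₀/v_rel = 500/5 = 100.0 s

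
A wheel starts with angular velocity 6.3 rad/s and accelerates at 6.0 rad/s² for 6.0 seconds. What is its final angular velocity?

ω = ω₀ + αt = 6.3 + 6.0 × 6.0 = 42.3 rad/s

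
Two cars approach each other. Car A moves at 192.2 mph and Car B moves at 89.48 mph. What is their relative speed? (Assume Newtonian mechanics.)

v_rel = v_A + v_B = 192.2 + 89.48 = 281.68 mph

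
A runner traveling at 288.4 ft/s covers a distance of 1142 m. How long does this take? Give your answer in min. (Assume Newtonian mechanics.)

v = 288.4 ft/s × 0.3048 = 87.9043 m/s
t = d / v = 1142 / 87.9043 = 12.9914 s
t = 12.9914 s / 60.0 = 0.2165 min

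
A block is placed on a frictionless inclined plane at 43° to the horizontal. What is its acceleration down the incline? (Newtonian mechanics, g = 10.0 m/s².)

a = g sin(θ) = 10.0 × sin(43°) = 10.0 × 0.682 = 6.82 m/s²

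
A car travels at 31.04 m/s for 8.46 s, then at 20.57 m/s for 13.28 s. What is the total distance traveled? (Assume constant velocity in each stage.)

d₁ = v₁t₁ = 31.04 × 8.46 = 262.5984 m
d₂ = v₂t₂ = 20.57 × 13.28 = 273.1696 m
d_total = 262.5984 + 273.1696 = 535.77 m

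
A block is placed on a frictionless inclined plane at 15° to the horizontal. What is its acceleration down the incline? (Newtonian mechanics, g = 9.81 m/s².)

a = g sin(θ) = 9.81 × sin(15°) = 9.81 × 0.2588 = 2.54 m/s²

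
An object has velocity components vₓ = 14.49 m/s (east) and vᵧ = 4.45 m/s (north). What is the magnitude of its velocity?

|v| = √(vₓ² + vᵧ²) = √(14.49² + 4.45²) = √(229.7626) = 15.16 m/s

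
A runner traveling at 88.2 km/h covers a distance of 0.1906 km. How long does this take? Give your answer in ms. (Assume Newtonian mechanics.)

d = 0.1906 km × 1000.0 = 190.6 m
v = 88.2 km/h × 0.2777777777777778 = 24.5 m/s
t = d / v = 190.6 / 24.5 = 7.77959 s
t = 7.77959 s / 0.001 = 7780 ms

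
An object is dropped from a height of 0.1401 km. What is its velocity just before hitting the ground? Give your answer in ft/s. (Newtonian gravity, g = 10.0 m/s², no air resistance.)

h = 0.1401 km × 1000.0 = 140.1 m
v = √(2gh) = √(2 × 10.0 × 140.1) = 52.9339 m/s
v = 52.9339 m/s / 0.3048 = 173.7 ft/s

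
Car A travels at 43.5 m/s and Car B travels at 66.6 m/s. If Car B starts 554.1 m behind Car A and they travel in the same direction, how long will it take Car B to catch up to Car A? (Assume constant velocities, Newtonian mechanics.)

Relative speed: v_rel = 66.6 - 43.5 = 23.1 m/s
Time to catch: t = d₀/v_rel = 554.1/23.1 = 23.99 s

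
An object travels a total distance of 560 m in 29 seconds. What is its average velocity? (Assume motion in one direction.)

v_avg = Δd / Δt = 560 / 29 = 19.31 m/s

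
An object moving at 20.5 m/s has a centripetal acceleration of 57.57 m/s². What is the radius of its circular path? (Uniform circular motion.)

r = v²/a_c = 20.5²/57.57 = 7.3 m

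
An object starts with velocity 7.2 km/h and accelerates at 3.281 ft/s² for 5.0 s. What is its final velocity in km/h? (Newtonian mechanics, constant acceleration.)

v₀ = 7.2 km/h × 0.2777777777777778 = 2.0 m/s
a = 3.281 ft/s² × 0.3048 = 1.00005 m/s²
v = v₀ + a × t = 2.0 + 1.00005 × 5.0 = 7.00025 m/s
v = 7.00025 m/s / 0.2777777777777778 = 25.2 km/h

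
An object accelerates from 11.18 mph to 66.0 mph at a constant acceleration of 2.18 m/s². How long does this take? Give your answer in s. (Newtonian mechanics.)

v₀ = 11.18 mph × 0.44704 = 4.99791 m/s
v = 66.0 mph × 0.44704 = 29.5046 m/s
t = (v - v₀) / a = (29.5046 - 4.99791) / 2.18 = 11.24 s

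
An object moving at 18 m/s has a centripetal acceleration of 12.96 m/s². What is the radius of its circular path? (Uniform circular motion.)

r = v²/a_c = 18²/12.96 = 25.0 m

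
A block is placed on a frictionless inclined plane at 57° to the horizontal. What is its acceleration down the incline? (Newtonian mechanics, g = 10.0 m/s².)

a = g sin(θ) = 10.0 × sin(57°) = 10.0 × 0.8387 = 8.39 m/s²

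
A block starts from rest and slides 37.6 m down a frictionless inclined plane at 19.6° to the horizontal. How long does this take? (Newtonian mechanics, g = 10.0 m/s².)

a = g sin(θ) = 10.0 × sin(19.6°) = 3.3545 m/s²
t = √(2d/a) = √(2 × 37.6 / 3.3545) = 4.73 s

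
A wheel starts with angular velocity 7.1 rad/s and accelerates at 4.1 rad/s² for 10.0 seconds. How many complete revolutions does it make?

θ = ω₀t + ½αt² = 7.1×10.0 + ½×4.1×10.0² = 276.0 rad
Total revolutions = θ/(2π) = 276.0/(2π) = 43.93
Complete revolutions = ⌊43.93⌋ = 43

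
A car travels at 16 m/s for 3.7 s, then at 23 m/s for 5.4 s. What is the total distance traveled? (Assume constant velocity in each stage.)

d₁ = v₁t₁ = 16 × 3.7 = 59.2 m
d₂ = v₂t₂ = 23 × 5.4 = 124.2 m
d_total = 59.2 + 124.2 = 183.4 m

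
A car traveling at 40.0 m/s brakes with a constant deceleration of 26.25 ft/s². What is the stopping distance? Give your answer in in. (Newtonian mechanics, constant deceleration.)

a = 26.25 ft/s² × 0.3048 = 8.001 m/s²
d = v₀² / (2a) = 40.0² / (2 × 8.001) = 1600.0 / 16.002 = 99.9875 m
d = 99.9875 m / 0.0254 = 3937 in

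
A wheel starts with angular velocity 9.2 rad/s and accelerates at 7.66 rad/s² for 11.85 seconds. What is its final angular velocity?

ω = ω₀ + αt = 9.2 + 7.66 × 11.85 = 99.97 rad/s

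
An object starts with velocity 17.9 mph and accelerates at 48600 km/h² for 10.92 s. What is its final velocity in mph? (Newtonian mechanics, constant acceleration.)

v₀ = 17.9 mph × 0.44704 = 8.00202 m/s
a = 48600 km/h² × 7.716049382716049e-05 = 3.75 m/s²
v = v₀ + a × t = 8.00202 + 3.75 × 10.92 = 48.952 m/s
v = 48.952 m/s / 0.44704 = 109.5 mph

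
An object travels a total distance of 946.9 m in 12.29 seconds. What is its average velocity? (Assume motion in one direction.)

v_avg = Δd / Δt = 946.9 / 12.29 = 77.05 m/s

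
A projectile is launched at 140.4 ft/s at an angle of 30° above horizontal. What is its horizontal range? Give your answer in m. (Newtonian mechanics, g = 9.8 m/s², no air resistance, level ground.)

v₀ = 140.4 ft/s × 0.3048 = 42.7939 m/s
R = v₀² × sin(2θ) / g = 42.7939² × sin(2 × 30°) / 9.8 = 1831.32 × 0.866025 / 9.8 = 161.8 m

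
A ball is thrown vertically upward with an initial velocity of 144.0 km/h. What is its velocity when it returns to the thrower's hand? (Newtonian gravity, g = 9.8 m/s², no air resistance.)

By conservation of energy (no air resistance), the ball returns to the throw height with the same speed as launch, but directed downward.
|v_ground| = v₀ = 144.0 km/h
v_ground = 144.0 km/h (downward)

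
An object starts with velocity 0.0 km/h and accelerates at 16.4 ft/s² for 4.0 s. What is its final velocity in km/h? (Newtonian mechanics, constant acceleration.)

v₀ = 0.0 km/h × 0.2777777777777778 = 0.0 m/s
a = 16.4 ft/s² × 0.3048 = 4.99872 m/s²
v = v₀ + a × t = 0.0 + 4.99872 × 4.0 = 19.9949 m/s
v = 19.9949 m/s / 0.2777777777777778 = 71.98 km/h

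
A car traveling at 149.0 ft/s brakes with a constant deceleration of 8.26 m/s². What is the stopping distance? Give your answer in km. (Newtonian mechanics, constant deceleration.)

v₀ = 149.0 ft/s × 0.3048 = 45.4152 m/s
d = v₀² / (2a) = 45.4152² / (2 × 8.26) = 2062.54 / 16.52 = 124.851 m
d = 124.851 m / 1000.0 = 0.1249 km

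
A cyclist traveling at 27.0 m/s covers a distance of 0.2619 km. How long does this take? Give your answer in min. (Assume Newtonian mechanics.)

d = 0.2619 km × 1000.0 = 261.9 m
t = d / v = 261.9 / 27.0 = 9.7 s
t = 9.7 s / 60.0 = 0.1617 min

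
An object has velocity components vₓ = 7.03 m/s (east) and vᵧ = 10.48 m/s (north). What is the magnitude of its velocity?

|v| = √(vₓ² + vᵧ²) = √(7.03² + 10.48²) = √(159.2513) = 12.62 m/s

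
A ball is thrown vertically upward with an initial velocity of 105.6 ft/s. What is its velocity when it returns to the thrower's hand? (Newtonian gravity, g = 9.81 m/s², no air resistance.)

By conservation of energy (no air resistance), the ball returns to the throw height with the same speed as launch, but directed downward.
|v_ground| = v₀ = 105.6 ft/s
v_ground = 105.6 ft/s (downward)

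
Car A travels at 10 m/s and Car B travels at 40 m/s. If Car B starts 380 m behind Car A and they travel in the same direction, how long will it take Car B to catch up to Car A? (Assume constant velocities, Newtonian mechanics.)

Relative speed: v_rel = 40 - 10 = 30 m/s
Time to catch: t = d₀/v_rel = 380/30 = 12.67 s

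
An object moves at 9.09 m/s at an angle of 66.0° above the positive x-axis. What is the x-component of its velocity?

vₓ = v cos(θ) = 9.09 × cos(66.0°) = 3.7 m/s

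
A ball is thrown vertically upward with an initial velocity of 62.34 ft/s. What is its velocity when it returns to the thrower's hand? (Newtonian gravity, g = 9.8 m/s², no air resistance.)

By conservation of energy (no air resistance), the ball returns to the throw height with the same speed as launch, but directed downward.
|v_ground| = v₀ = 62.34 ft/s
v_ground = 62.34 ft/s (downward)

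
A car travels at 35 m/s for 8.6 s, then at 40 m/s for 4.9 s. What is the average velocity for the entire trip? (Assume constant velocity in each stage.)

d₁ = v₁t₁ = 35 × 8.6 = 301.0 m
d₂ = v₂t₂ = 40 × 4.9 = 196.0 m
d_total = 497.0 m, t_total = 13.5 s
v_avg = d_total/t_total = 497.0/13.5 = 36.81 m/s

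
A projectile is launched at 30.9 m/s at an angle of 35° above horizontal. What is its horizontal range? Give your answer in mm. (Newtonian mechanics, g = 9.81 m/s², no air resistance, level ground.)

R = v₀² × sin(2θ) / g = 30.9² × sin(2 × 35°) / 9.81 = 954.81 × 0.939693 / 9.81 = 91.4606 m
R = 91.4606 m / 0.001 = 91460 mm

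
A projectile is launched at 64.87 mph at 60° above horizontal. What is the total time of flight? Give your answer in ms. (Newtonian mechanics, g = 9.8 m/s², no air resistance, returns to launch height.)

v₀ = 64.87 mph × 0.44704 = 28.9995 m/s
T = 2 × v₀ × sin(θ) / g = 2 × 28.9995 × sin(60°) / 9.8 = 2 × 28.9995 × 0.866025 / 9.8 = 5.12537 s
T = 5.12537 s / 0.001 = 5125 ms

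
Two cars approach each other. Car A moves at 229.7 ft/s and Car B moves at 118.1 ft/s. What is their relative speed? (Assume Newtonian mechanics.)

v_rel = v_A + v_B = 229.7 + 118.1 = 347.8 ft/s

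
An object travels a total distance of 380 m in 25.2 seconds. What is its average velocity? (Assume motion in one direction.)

v_avg = Δd / Δt = 380 / 25.2 = 15.08 m/s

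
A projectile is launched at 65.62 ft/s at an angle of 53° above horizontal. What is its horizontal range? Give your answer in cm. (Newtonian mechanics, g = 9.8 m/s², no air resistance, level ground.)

v₀ = 65.62 ft/s × 0.3048 = 20.001 m/s
R = v₀² × sin(2θ) / g = 20.001² × sin(2 × 53°) / 9.8 = 400.04 × 0.961262 / 9.8 = 39.2391 m
R = 39.2391 m / 0.01 = 3924 cm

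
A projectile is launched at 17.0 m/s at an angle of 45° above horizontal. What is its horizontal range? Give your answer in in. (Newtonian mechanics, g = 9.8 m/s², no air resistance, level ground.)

R = v₀² × sin(2θ) / g = 17.0² × sin(2 × 45°) / 9.8 = 289.0 × 1.0 / 9.8 = 29.4898 m
R = 29.4898 m / 0.0254 = 1161 in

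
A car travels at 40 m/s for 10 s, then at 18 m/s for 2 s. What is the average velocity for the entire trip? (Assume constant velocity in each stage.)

d₁ = v₁t₁ = 40 × 10 = 400 m
d₂ = v₂t₂ = 18 × 2 = 36 m
d_total = 436 m, t_total = 12 s
v_avg = d_total/t_total = 436/12 = 36.33 m/s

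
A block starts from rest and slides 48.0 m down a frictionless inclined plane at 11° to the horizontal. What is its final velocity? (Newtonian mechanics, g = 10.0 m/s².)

a = g sin(θ) = 10.0 × sin(11°) = 1.9081 m/s²
v = √(2ad) = √(2 × 1.9081 × 48.0) = 13.53 m/s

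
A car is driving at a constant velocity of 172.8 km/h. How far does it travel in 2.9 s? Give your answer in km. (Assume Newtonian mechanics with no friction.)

v = 172.8 km/h × 0.2777777777777778 = 48.0 m/s
d = v × t = 48.0 × 2.9 = 139.2 m
d = 139.2 m / 1000.0 = 0.1392 km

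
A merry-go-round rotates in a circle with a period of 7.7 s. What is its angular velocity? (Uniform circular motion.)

ω = 2π/T = 2π/7.7 = 0.816 rad/s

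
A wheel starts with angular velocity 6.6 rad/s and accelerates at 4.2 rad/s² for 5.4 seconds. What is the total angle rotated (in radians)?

θ = ω₀t + ½αt² = 6.6×5.4 + ½×4.2×5.4² = 96.88 rad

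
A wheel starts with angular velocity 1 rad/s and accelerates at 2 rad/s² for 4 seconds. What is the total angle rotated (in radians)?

θ = ω₀t + ½αt² = 1×4 + ½×2×4² = 20.0 rad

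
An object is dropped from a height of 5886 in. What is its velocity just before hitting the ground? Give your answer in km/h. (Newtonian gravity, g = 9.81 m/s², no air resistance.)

h = 5886 in × 0.0254 = 149.504 m
v = √(2gh) = √(2 × 9.81 × 149.504) = 54.1597 m/s
v = 54.1597 m/s / 0.2777777777777778 = 195.0 km/h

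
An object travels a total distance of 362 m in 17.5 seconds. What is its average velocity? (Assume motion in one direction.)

v_avg = Δd / Δt = 362 / 17.5 = 20.69 m/s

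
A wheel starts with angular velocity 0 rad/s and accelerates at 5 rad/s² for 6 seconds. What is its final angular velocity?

ω = ω₀ + αt = 0 + 5 × 6 = 30 rad/s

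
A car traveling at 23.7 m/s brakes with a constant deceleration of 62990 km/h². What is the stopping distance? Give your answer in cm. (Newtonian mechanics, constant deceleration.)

a = 62990 km/h² × 7.716049382716049e-05 = 4.86034 m/s²
d = v₀² / (2a) = 23.7² / (2 × 4.86034) = 561.69 / 9.72068 = 57.783 m
d = 57.783 m / 0.01 = 5778 cm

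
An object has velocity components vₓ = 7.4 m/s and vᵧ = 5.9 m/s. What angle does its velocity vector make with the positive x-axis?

θ = arctan(vᵧ/vₓ) = arctan(5.9/7.4) = 38.57°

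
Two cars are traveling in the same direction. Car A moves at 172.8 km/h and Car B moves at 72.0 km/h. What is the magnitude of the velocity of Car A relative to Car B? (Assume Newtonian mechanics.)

v_rel = |v_A - v_B| = |172.8 - 72.0| = 100.8 km/h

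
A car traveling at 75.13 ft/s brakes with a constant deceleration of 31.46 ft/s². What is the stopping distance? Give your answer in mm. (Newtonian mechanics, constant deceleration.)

v₀ = 75.13 ft/s × 0.3048 = 22.8996 m/s
a = 31.46 ft/s² × 0.3048 = 9.58901 m/s²
d = v₀² / (2a) = 22.8996² / (2 × 9.58901) = 524.392 / 19.178 = 27.3434 m
d = 27.3434 m / 0.001 = 27340 mm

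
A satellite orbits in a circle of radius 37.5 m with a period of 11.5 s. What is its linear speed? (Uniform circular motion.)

v = 2πr/T = 2π×37.5/11.5 = 20.49 m/s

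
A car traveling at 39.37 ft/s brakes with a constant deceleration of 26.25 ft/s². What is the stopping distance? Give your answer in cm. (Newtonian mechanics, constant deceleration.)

v₀ = 39.37 ft/s × 0.3048 = 12.0 m/s
a = 26.25 ft/s² × 0.3048 = 8.001 m/s²
d = v₀² / (2a) = 12.0² / (2 × 8.001) = 144.0 / 16.002 = 8.99888 m
d = 8.99888 m / 0.01 = 899.9 cm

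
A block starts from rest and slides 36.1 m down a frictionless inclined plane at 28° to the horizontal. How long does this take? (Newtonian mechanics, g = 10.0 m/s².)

a = g sin(θ) = 10.0 × sin(28°) = 4.6947 m/s²
t = √(2d/a) = √(2 × 36.1 / 4.6947) = 3.92 s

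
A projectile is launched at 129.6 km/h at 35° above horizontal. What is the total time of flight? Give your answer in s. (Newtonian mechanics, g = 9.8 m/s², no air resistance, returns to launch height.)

v₀ = 129.6 km/h × 0.2777777777777778 = 36.0 m/s
T = 2 × v₀ × sin(θ) / g = 2 × 36.0 × sin(35°) / 9.8 = 2 × 36.0 × 0.573576 / 9.8 = 4.214 s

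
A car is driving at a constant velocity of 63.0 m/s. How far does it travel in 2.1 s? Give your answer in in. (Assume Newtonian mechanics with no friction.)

d = v × t = 63.0 × 2.1 = 132.3 m
d = 132.3 m / 0.0254 = 5209 in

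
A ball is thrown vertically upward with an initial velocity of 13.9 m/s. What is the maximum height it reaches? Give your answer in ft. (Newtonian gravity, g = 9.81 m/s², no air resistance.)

h_max = v₀² / (2g) = 13.9² / (2 × 9.81) = 193.21 / 19.62 = 9.8476 m
h_max = 9.8476 m / 0.3048 = 32.31 ft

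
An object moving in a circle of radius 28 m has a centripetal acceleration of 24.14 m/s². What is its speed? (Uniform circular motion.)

v = √(a_c × r) = √(24.14 × 28) = 26.0 m/s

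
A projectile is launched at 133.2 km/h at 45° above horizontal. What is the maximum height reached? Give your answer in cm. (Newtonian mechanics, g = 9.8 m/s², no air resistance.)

v₀ = 133.2 km/h × 0.2777777777777778 = 37.0 m/s
H = v₀² × sin²(θ) / (2g) = 37.0² × sin(45°)² / (2 × 9.8) = 1369.0 × 0.5 / 19.6 = 34.9235 m
H = 34.9235 m / 0.01 = 3492 cm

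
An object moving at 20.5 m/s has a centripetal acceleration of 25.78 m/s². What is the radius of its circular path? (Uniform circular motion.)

r = v²/a_c = 20.5²/25.78 = 16.3 m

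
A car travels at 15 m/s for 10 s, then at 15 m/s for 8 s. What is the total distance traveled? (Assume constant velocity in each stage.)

d₁ = v₁t₁ = 15 × 10 = 150 m
d₂ = v₂t₂ = 15 × 8 = 120 m
d_total = 150 + 120 = 270 m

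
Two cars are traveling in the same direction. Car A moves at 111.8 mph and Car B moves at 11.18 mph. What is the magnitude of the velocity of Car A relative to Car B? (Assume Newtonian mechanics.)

v_rel = |v_A - v_B| = |111.8 - 11.18| = 100.62 mph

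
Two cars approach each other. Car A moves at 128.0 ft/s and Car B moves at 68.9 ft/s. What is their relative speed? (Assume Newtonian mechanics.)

v_rel = v_A + v_B = 128.0 + 68.9 = 196.9 ft/s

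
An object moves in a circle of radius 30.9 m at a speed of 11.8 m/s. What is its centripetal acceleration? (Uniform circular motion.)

a_c = v²/r = 11.8²/30.9 = 139.24/30.9 = 4.51 m/s²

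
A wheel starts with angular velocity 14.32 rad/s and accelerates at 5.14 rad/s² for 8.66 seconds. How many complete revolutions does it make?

θ = ω₀t + ½αt² = 14.32×8.66 + ½×5.14×8.66² = 316.749892 rad
Total revolutions = θ/(2π) = 316.749892/(2π) = 50.41
Complete revolutions = ⌊50.41⌋ = 50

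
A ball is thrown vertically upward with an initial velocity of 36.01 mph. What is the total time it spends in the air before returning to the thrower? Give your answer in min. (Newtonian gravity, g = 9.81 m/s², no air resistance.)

v₀ = 36.01 mph × 0.44704 = 16.0979 m/s
t_total = 2 × v₀ / g = 2 × 16.0979 / 9.81 = 3.28194 s
t_total = 3.28194 s / 60.0 = 0.0547 min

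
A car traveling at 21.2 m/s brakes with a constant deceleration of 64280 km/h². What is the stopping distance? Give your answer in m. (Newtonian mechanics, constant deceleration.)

a = 64280 km/h² × 7.716049382716049e-05 = 4.95988 m/s²
d = v₀² / (2a) = 21.2² / (2 × 4.95988) = 449.44 / 9.91976 = 45.31 m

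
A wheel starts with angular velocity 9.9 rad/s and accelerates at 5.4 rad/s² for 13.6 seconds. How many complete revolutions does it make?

θ = ω₀t + ½αt² = 9.9×13.6 + ½×5.4×13.6² = 634.032 rad
Total revolutions = θ/(2π) = 634.032/(2π) = 100.91
Complete revolutions = ⌊100.91⌋ = 100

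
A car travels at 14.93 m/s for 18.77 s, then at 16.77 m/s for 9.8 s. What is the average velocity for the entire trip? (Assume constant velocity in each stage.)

d₁ = v₁t₁ = 14.93 × 18.77 = 280.2361 m
d₂ = v₂t₂ = 16.77 × 9.8 = 164.346 m
d_total = 444.5821 m, t_total = 28.57 s
v_avg = d_total/t_total = 444.5821/28.57 = 15.56 m/s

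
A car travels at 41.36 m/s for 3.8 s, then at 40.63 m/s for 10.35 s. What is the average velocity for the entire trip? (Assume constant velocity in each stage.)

d₁ = v₁t₁ = 41.36 × 3.8 = 157.168 m
d₂ = v₂t₂ = 40.63 × 10.35 = 420.5205 m
d_total = 577.6885 m, t_total = 14.15 s
v_avg = d_total/t_total = 577.6885/14.15 = 40.83 m/s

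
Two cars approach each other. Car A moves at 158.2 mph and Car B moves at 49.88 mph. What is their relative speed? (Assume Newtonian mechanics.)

v_rel = v_A + v_B = 158.2 + 49.88 = 208.08 mph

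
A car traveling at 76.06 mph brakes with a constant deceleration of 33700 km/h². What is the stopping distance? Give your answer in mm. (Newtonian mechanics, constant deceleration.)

v₀ = 76.06 mph × 0.44704 = 34.0019 m/s
a = 33700 km/h² × 7.716049382716049e-05 = 2.60031 m/s²
d = v₀² / (2a) = 34.0019² / (2 × 2.60031) = 1156.13 / 5.20062 = 222.306 m
d = 222.306 m / 0.001 = 222300 mm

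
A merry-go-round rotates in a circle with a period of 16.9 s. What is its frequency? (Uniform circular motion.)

f = 1/T = 1/16.9 = 0.0592 Hz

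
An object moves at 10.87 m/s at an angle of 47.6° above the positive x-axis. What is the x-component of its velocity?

vₓ = v cos(θ) = 10.87 × cos(47.6°) = 7.33 m/s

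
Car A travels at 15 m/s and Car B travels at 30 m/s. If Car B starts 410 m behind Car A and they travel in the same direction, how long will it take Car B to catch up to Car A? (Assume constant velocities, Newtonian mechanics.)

Relative speed: v_rel = 30 - 15 = 15 m/s
Time to catch: t = d₀/v_rel = 410/15 = 27.33 s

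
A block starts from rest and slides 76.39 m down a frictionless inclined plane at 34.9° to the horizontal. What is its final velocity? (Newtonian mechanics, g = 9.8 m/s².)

a = g sin(θ) = 9.8 × sin(34.9°) = 5.607 m/s²
v = √(2ad) = √(2 × 5.607 × 76.39) = 29.27 m/s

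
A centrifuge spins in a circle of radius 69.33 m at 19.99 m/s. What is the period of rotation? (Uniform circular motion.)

T = 2πr/v = 2π×69.33/19.99 = 21.79 s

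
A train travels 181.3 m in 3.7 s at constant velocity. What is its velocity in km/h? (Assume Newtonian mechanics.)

v = d / t = 181.3 / 3.7 = 49.0 m/s
v = 49.0 m/s / 0.2777777777777778 = 176.4 km/h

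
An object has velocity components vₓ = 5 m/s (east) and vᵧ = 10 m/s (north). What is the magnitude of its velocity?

|v| = √(vₓ² + vᵧ²) = √(5² + 10²) = √(125) = 11.18 m/s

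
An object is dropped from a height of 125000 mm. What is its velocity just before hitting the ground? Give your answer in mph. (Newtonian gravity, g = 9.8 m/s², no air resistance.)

h = 125000 mm × 0.001 = 125.0 m
v = √(2gh) = √(2 × 9.8 × 125.0) = 49.4975 m/s
v = 49.4975 m/s / 0.44704 = 110.7 mph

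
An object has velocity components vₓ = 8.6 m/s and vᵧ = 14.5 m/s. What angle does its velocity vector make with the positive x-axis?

θ = arctan(vᵧ/vₓ) = arctan(14.5/8.6) = 59.33°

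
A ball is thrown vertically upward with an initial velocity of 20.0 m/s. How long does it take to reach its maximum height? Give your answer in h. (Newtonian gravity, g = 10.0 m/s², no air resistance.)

t_up = v₀ / g = 20.0 / 10.0 = 2.0 s
t_up = 2.0 s / 3600.0 = 0.0005556 h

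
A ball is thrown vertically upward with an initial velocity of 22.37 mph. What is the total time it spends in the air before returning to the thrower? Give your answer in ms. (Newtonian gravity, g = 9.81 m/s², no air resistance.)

v₀ = 22.37 mph × 0.44704 = 10.0003 m/s
t_total = 2 × v₀ / g = 2 × 10.0003 / 9.81 = 2.0388 s
t_total = 2.0388 s / 0.001 = 2039 ms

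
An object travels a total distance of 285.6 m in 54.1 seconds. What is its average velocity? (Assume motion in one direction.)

v_avg = Δd / Δt = 285.6 / 54.1 = 5.28 m/s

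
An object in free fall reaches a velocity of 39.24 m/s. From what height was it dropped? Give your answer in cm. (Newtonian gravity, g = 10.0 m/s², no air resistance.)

h = v² / (2g) = 39.24² / (2 × 10.0) = 76.9889 m
h = 76.9889 m / 0.01 = 7699 cm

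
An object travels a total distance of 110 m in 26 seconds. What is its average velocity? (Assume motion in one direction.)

v_avg = Δd / Δt = 110 / 26 = 4.23 m/s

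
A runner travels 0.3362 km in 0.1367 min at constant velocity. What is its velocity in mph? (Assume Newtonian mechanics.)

d = 0.3362 km × 1000.0 = 336.2 m
t = 0.1367 min × 60.0 = 8.202 s
v = d / t = 336.2 / 8.202 = 40.99 m/s
v = 40.99 m/s / 0.44704 = 91.69 mph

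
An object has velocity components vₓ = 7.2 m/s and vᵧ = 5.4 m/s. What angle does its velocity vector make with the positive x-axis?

θ = arctan(vᵧ/vₓ) = arctan(5.4/7.2) = 36.87°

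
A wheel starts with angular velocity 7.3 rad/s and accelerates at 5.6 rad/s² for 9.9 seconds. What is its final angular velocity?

ω = ω₀ + αt = 7.3 + 5.6 × 9.9 = 62.74 rad/s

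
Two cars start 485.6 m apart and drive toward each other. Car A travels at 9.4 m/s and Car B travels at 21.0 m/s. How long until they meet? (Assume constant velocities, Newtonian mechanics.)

Combined speed: v_combined = 9.4 + 21.0 = 30.4 m/s
Time to meet: t = d/v_combined = 485.6/30.4 = 15.97 s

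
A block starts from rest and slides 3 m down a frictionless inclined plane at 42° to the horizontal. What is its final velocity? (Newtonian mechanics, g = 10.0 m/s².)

a = g sin(θ) = 10.0 × sin(42°) = 6.6913 m/s²
v = √(2ad) = √(2 × 6.6913 × 3) = 6.34 m/s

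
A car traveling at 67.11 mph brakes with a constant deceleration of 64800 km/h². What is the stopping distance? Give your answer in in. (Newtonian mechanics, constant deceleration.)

v₀ = 67.11 mph × 0.44704 = 30.0009 m/s
a = 64800 km/h² × 7.716049382716049e-05 = 5.0 m/s²
d = v₀² / (2a) = 30.0009² / (2 × 5.0) = 900.054 / 10.0 = 90.0054 m
d = 90.0054 m / 0.0254 = 3544 in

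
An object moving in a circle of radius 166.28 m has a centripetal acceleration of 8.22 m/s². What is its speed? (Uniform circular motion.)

v = √(a_c × r) = √(8.22 × 166.28) = 36.97 m/s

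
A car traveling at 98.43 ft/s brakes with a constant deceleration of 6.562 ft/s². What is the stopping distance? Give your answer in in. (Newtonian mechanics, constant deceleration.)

v₀ = 98.43 ft/s × 0.3048 = 30.0015 m/s
a = 6.562 ft/s² × 0.3048 = 2.0001 m/s²
d = v₀² / (2a) = 30.0015² / (2 × 2.0001) = 900.09 / 4.0002 = 225.011 m
d = 225.011 m / 0.0254 = 8859 in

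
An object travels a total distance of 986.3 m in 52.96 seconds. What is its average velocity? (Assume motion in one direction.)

v_avg = Δd / Δt = 986.3 / 52.96 = 18.62 m/s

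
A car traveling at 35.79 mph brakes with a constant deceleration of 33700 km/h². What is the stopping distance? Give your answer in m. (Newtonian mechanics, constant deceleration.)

v₀ = 35.79 mph × 0.44704 = 15.9996 m/s
a = 33700 km/h² × 7.716049382716049e-05 = 2.60031 m/s²
d = v₀² / (2a) = 15.9996² / (2 × 2.60031) = 255.987 / 5.20062 = 49.22 m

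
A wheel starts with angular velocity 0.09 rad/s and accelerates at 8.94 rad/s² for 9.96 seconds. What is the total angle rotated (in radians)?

θ = ω₀t + ½αt² = 0.09×9.96 + ½×8.94×9.96² = 444.33 rad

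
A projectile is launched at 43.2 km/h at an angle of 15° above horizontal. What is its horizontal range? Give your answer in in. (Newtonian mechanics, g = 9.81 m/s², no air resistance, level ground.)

v₀ = 43.2 km/h × 0.2777777777777778 = 12.0 m/s
R = v₀² × sin(2θ) / g = 12.0² × sin(2 × 15°) / 9.81 = 144.0 × 0.5 / 9.81 = 7.33945 m
R = 7.33945 m / 0.0254 = 289.0 in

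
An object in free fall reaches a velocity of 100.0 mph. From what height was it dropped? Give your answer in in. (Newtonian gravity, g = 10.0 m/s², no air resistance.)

v = 100.0 mph × 0.44704 = 44.704 m/s
h = v² / (2g) = 44.704² / (2 × 10.0) = 99.9224 m
h = 99.9224 m / 0.0254 = 3934 in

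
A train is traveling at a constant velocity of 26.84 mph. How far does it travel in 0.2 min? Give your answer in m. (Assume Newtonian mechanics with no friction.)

v = 26.84 mph × 0.44704 = 11.9986 m/s
t = 0.2 min × 60.0 = 12.0 s
d = v × t = 11.9986 × 12.0 = 144.0 m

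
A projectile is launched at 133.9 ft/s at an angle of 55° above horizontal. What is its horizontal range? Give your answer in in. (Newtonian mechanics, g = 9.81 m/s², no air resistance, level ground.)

v₀ = 133.9 ft/s × 0.3048 = 40.8127 m/s
R = v₀² × sin(2θ) / g = 40.8127² × sin(2 × 55°) / 9.81 = 1665.68 × 0.939693 / 9.81 = 159.554 m
R = 159.554 m / 0.0254 = 6282 in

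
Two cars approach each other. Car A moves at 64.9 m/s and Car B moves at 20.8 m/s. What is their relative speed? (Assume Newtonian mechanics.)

v_rel = v_A + v_B = 64.9 + 20.8 = 85.7 m/s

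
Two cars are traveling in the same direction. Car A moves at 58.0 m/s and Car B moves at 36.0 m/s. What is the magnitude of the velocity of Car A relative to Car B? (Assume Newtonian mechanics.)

v_rel = |v_A - v_B| = |58.0 - 36.0| = 22.0 m/s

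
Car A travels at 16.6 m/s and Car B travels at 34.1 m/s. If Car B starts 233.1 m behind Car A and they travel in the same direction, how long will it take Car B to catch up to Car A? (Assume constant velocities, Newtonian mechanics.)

Relative speed: v_rel = 34.1 - 16.6 = 17.5 m/s
Time to catch: t = d₀/v_rel = 233.1/17.5 = 13.32 s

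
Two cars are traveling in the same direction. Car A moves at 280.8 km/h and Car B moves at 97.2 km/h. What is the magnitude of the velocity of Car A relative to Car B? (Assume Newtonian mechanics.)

v_rel = |v_A - v_B| = |280.8 - 97.2| = 183.6 km/h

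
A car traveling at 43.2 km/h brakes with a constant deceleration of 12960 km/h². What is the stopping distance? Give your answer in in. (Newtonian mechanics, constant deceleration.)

v₀ = 43.2 km/h × 0.2777777777777778 = 12.0 m/s
a = 12960 km/h² × 7.716049382716049e-05 = 1.0 m/s²
d = v₀² / (2a) = 12.0² / (2 × 1.0) = 144.0 / 2.0 = 72.0 m
d = 72.0 m / 0.0254 = 2835 in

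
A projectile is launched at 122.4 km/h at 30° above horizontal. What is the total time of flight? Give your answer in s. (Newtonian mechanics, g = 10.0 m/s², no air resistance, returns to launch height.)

v₀ = 122.4 km/h × 0.2777777777777778 = 34.0 m/s
T = 2 × v₀ × sin(θ) / g = 2 × 34.0 × sin(30°) / 10.0 = 2 × 34.0 × 0.5 / 10.0 = 3.4 s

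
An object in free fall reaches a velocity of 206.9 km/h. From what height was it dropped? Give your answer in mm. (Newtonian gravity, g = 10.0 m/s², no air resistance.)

v = 206.9 km/h × 0.2777777777777778 = 57.4722 m/s
h = v² / (2g) = 57.4722² / (2 × 10.0) = 165.153 m
h = 165.153 m / 0.001 = 165200 mm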